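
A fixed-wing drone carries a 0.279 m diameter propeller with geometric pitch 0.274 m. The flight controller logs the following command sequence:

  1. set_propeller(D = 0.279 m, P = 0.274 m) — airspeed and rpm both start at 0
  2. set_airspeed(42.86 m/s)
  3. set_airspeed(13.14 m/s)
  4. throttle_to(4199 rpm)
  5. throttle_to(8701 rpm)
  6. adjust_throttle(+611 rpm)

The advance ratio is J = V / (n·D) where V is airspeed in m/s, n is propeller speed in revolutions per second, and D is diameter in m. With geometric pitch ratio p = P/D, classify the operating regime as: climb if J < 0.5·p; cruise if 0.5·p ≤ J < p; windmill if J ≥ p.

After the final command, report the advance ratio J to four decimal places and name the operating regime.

set_propeller: D = 0.279 m, P = 0.274 m (p = P/D = 0.982079); state ← (V=0, rpm=0)
set_airspeed(42.86): V ← 42.86 m/s
set_airspeed(13.14): V ← 13.14 m/s
throttle_to(4199): rpm ← 4199
throttle_to(8701): rpm ← 8701
adjust_throttle(+611): rpm ← 8701 +611 = 9312
final state: V = 13.14 m/s, rpm = 9312 → n = rpm/60 = 155.200000 rev/s
J = V / (n·D) = 13.14 / (155.200000 × 0.279) = 0.303459
regime bands: climb J<0.4910 | cruise [0.4910, 0.9821) | windmill J≥0.9821
J = 0.3035 → climb

J = 0.3035, regime = climb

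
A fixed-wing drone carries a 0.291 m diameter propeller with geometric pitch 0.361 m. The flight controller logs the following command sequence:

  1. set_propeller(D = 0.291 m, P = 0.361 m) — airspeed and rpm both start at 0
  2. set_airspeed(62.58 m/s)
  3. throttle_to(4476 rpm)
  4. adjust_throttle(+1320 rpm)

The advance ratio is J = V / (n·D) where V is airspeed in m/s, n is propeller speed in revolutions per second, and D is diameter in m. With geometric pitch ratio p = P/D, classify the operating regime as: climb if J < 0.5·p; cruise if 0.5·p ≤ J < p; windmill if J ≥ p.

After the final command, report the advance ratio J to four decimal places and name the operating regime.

J = 2.2262, regime = windmill

set_propeller: D = 0.291 m, P = 0.361 m (p = P/D = 1.240550); state ← (V=0, rpm=0)
set_airspeed(62.58): V ← 62.58 m/s
throttle_to(4476): rpm ← 4476
adjust_throttle(+1320): rpm ← 4476 +1320 = 5796
final state: V = 62.58 m/s, rpm = 5796 → n = rpm/60 = 96.600000 rev/s
J = V / (n·D) = 62.58 / (96.600000 × 0.291) = 2.226206
regime bands: climb J<0.6203 | cruise [0.6203, 1.2405) | windmill J≥1.2405
J = 2.2262 → windmill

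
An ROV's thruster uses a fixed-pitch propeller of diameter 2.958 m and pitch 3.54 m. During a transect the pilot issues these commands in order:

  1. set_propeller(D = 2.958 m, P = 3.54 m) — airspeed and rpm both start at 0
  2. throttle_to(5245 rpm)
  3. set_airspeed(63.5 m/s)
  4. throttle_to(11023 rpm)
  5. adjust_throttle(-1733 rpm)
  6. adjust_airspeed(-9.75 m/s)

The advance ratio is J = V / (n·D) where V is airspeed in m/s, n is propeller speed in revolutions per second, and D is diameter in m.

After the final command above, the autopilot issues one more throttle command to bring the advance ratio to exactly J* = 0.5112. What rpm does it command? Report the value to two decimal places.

set_propeller: D = 2.958 m, P = 3.54 m (p = P/D = 1.196755); state ← (V=0, rpm=0)
throttle_to(5245): rpm ← 5245
set_airspeed(63.5): V ← 63.5 m/s
throttle_to(11023): rpm ← 11023
adjust_throttle(-1733): rpm ← 11023 -1733 = 9290
adjust_airspeed(-9.75): V ← 63.5 -9.75 = 53.75 m/s
final state: V = 53.75 m/s, rpm = 9290 → n = rpm/60 = 154.833333 rev/s
target J* = 0.5112; solve J* = V/(n·D) for n: n = V/(J*·D) = 53.75/(0.5112 × 2.958) = 35.545895 rev/s
rpm = 60·n = 2132.753700

rpm = 2132.75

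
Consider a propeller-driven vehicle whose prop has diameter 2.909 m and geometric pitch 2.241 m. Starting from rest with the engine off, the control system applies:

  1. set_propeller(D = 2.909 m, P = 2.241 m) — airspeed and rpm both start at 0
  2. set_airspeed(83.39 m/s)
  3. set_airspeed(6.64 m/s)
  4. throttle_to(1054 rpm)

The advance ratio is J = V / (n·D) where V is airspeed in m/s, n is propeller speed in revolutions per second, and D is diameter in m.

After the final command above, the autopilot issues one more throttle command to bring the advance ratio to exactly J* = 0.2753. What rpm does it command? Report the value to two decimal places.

set_propeller: D = 2.909 m, P = 2.241 m (p = P/D = 0.770368); state ← (V=0, rpm=0)
set_airspeed(83.39): V ← 83.39 m/s
set_airspeed(6.64): V ← 6.64 m/s
throttle_to(1054): rpm ← 1054
final state: V = 6.64 m/s, rpm = 1054 → n = rpm/60 = 17.566667 rev/s
target J* = 0.2753; solve J* = V/(n·D) for n: n = V/(J*·D) = 6.64/(0.2753 × 2.909) = 8.291214 rev/s
rpm = 60·n = 497.472865

rpm = 497.47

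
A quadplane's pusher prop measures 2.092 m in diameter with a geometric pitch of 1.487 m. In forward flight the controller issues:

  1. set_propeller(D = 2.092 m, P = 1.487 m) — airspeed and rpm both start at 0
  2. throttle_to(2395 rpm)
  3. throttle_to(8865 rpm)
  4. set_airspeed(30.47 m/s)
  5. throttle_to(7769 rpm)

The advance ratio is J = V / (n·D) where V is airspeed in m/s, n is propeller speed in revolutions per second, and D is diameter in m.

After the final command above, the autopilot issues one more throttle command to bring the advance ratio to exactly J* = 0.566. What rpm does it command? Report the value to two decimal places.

set_propeller: D = 2.092 m, P = 1.487 m (p = P/D = 0.710803); state ← (V=0, rpm=0)
throttle_to(2395): rpm ← 2395
throttle_to(8865): rpm ← 8865
set_airspeed(30.47): V ← 30.47 m/s
throttle_to(7769): rpm ← 7769
final state: V = 30.47 m/s, rpm = 7769 → n = rpm/60 = 129.483333 rev/s
target J* = 0.566; solve J* = V/(n·D) for n: n = V/(J*·D) = 30.47/(0.566 × 2.092) = 25.733232 rev/s
rpm = 60·n = 1543.993946

rpm = 1543.99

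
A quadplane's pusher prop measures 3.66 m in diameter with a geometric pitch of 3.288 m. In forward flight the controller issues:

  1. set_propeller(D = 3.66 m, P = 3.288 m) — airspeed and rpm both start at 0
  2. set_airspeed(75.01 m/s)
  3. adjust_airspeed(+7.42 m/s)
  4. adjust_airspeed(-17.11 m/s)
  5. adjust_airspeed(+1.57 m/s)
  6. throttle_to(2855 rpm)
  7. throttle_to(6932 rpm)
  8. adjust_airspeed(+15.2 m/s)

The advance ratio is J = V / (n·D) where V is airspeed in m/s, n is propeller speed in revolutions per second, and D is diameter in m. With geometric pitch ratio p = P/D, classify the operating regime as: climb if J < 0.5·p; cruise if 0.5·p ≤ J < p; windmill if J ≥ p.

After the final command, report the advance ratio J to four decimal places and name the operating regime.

J = 0.1941, regime = climb

set_propeller: D = 3.66 m, P = 3.288 m (p = P/D = 0.898361); state ← (V=0, rpm=0)
set_airspeed(75.01): V ← 75.01 m/s
adjust_airspeed(+7.42): V ← 75.01 +7.42 = 82.43 m/s
adjust_airspeed(-17.11): V ← 82.43 -17.11 = 65.32 m/s
adjust_airspeed(+1.57): V ← 65.32 +1.57 = 66.89 m/s
throttle_to(2855): rpm ← 2855
throttle_to(6932): rpm ← 6932
adjust_airspeed(+15.2): V ← 66.89 +15.2 = 82.09 m/s
final state: V = 82.09 m/s, rpm = 6932 → n = rpm/60 = 115.533333 rev/s
J = V / (n·D) = 82.09 / (115.533333 × 3.66) = 0.194134
regime bands: climb J<0.4492 | cruise [0.4492, 0.8984) | windmill J≥0.8984
J = 0.1941 → climb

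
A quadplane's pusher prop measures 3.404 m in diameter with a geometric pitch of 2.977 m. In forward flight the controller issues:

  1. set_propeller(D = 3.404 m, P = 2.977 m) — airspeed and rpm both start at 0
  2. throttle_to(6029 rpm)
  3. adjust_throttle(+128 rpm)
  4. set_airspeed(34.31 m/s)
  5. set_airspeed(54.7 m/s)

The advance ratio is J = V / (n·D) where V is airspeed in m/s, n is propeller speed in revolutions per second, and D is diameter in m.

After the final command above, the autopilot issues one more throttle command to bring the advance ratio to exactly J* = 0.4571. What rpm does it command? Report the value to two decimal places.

rpm = 2109.30

set_propeller: D = 3.404 m, P = 2.977 m (p = P/D = 0.874559); state ← (V=0, rpm=0)
throttle_to(6029): rpm ← 6029
adjust_throttle(+128): rpm ← 6029 +128 = 6157
set_airspeed(34.31): V ← 34.31 m/s
set_airspeed(54.7): V ← 54.7 m/s
final state: V = 54.7 m/s, rpm = 6157 → n = rpm/60 = 102.616667 rev/s
target J* = 0.4571; solve J* = V/(n·D) for n: n = V/(J*·D) = 54.7/(0.4571 × 3.404) = 35.154956 rev/s
rpm = 60·n = 2109.297335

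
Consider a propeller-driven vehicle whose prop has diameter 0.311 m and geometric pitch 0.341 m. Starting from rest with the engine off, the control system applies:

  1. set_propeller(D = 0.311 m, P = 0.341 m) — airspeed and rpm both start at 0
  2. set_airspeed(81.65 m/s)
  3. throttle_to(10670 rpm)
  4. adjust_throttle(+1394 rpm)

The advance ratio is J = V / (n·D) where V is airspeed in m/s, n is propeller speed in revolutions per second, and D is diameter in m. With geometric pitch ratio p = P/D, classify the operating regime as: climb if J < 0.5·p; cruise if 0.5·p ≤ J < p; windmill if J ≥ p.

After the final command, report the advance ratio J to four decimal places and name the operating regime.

set_propeller: D = 0.311 m, P = 0.341 m (p = P/D = 1.096463); state ← (V=0, rpm=0)
set_airspeed(81.65): V ← 81.65 m/s
throttle_to(10670): rpm ← 10670
adjust_throttle(+1394): rpm ← 10670 +1394 = 12064
final state: V = 81.65 m/s, rpm = 12064 → n = rpm/60 = 201.066667 rev/s
J = V / (n·D) = 81.65 / (201.066667 × 0.311) = 1.305737
regime bands: climb J<0.5482 | cruise [0.5482, 1.0965) | windmill J≥1.0965
J = 1.3057 → windmill

J = 1.3057, regime = windmill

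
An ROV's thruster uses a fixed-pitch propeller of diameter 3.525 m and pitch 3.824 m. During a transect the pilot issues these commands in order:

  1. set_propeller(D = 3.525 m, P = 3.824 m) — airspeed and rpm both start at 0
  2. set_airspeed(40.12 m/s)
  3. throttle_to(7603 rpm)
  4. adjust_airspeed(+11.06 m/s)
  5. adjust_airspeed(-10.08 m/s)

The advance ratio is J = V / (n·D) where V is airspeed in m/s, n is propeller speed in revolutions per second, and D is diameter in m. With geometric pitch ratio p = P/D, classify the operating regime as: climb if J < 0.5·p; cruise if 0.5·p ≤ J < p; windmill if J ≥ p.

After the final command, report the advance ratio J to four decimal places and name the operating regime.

set_propeller: D = 3.525 m, P = 3.824 m (p = P/D = 1.084823); state ← (V=0, rpm=0)
set_airspeed(40.12): V ← 40.12 m/s
throttle_to(7603): rpm ← 7603
adjust_airspeed(+11.06): V ← 40.12 +11.06 = 51.18 m/s
adjust_airspeed(-10.08): V ← 51.18 -10.08 = 41.1 m/s
final state: V = 41.1 m/s, rpm = 7603 → n = rpm/60 = 126.716667 rev/s
J = V / (n·D) = 41.1 / (126.716667 × 3.525) = 0.092013
regime bands: climb J<0.5424 | cruise [0.5424, 1.0848) | windmill J≥1.0848
J = 0.0920 → climb

J = 0.0920, regime = climb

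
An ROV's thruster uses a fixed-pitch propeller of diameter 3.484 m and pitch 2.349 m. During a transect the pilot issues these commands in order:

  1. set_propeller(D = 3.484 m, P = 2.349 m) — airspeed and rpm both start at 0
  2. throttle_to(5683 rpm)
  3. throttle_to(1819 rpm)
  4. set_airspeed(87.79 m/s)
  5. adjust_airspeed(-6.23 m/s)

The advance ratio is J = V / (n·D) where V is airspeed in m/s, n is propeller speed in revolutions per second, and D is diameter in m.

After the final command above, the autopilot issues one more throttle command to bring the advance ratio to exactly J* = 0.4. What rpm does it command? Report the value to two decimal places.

rpm = 3511.48

set_propeller: D = 3.484 m, P = 2.349 m (p = P/D = 0.674225); state ← (V=0, rpm=0)
throttle_to(5683): rpm ← 5683
throttle_to(1819): rpm ← 1819
set_airspeed(87.79): V ← 87.79 m/s
adjust_airspeed(-6.23): V ← 87.79 -6.23 = 81.56 m/s
final state: V = 81.56 m/s, rpm = 1819 → n = rpm/60 = 30.316667 rev/s
target J* = 0.4; solve J* = V/(n·D) for n: n = V/(J*·D) = 81.56/(0.4 × 3.484) = 58.524684 rev/s
rpm = 60·n = 3511.481056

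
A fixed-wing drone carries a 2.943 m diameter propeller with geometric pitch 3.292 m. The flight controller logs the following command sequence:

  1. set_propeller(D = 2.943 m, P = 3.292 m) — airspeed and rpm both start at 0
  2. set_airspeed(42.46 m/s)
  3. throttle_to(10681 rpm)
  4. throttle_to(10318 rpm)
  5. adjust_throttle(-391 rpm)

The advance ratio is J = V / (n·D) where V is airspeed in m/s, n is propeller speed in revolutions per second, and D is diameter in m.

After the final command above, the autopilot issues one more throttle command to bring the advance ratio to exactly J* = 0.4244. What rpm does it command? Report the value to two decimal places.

set_propeller: D = 2.943 m, P = 3.292 m (p = P/D = 1.118586); state ← (V=0, rpm=0)
set_airspeed(42.46): V ← 42.46 m/s
throttle_to(10681): rpm ← 10681
throttle_to(10318): rpm ← 10318
adjust_throttle(-391): rpm ← 10318 -391 = 9927
final state: V = 42.46 m/s, rpm = 9927 → n = rpm/60 = 165.450000 rev/s
target J* = 0.4244; solve J* = V/(n·D) for n: n = V/(J*·D) = 42.46/(0.4244 × 2.943) = 33.994946 rev/s
rpm = 60·n = 2039.696745

rpm = 2039.70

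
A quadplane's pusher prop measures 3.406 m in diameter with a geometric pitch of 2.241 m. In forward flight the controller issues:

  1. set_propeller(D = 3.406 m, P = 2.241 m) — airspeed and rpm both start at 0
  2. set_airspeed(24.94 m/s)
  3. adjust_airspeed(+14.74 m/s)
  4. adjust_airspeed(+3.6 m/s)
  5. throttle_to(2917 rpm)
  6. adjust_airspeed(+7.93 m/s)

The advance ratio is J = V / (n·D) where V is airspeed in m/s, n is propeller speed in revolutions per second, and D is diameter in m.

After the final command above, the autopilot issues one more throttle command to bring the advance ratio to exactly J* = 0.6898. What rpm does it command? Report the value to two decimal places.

set_propeller: D = 3.406 m, P = 2.241 m (p = P/D = 0.657957); state ← (V=0, rpm=0)
set_airspeed(24.94): V ← 24.94 m/s
adjust_airspeed(+14.74): V ← 24.94 +14.74 = 39.68 m/s
adjust_airspeed(+3.6): V ← 39.68 +3.6 = 43.28 m/s
throttle_to(2917): rpm ← 2917
adjust_airspeed(+7.93): V ← 43.28 +7.93 = 51.21 m/s
final state: V = 51.21 m/s, rpm = 2917 → n = rpm/60 = 48.616667 rev/s
target J* = 0.6898; solve J* = V/(n·D) for n: n = V/(J*·D) = 51.21/(0.6898 × 3.406) = 21.796509 rev/s
rpm = 60·n = 1307.790543

rpm = 1307.79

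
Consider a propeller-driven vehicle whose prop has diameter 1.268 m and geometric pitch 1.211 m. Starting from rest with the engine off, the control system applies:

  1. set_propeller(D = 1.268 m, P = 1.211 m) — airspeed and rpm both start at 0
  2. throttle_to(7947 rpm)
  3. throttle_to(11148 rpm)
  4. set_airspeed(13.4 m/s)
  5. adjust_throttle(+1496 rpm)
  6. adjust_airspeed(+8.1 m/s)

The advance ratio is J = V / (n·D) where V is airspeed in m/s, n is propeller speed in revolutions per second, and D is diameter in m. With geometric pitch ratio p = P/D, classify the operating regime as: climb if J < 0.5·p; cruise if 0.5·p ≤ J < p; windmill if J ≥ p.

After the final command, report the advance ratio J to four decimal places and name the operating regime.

set_propeller: D = 1.268 m, P = 1.211 m (p = P/D = 0.955047); state ← (V=0, rpm=0)
throttle_to(7947): rpm ← 7947
throttle_to(11148): rpm ← 11148
set_airspeed(13.4): V ← 13.4 m/s
adjust_throttle(+1496): rpm ← 11148 +1496 = 12644
adjust_airspeed(+8.1): V ← 13.4 +8.1 = 21.5 m/s
final state: V = 21.5 m/s, rpm = 12644 → n = rpm/60 = 210.733333 rev/s
J = V / (n·D) = 21.5 / (210.733333 × 1.268) = 0.080461
regime bands: climb J<0.4775 | cruise [0.4775, 0.9550) | windmill J≥0.9550
J = 0.0805 → climb

J = 0.0805, regime = climb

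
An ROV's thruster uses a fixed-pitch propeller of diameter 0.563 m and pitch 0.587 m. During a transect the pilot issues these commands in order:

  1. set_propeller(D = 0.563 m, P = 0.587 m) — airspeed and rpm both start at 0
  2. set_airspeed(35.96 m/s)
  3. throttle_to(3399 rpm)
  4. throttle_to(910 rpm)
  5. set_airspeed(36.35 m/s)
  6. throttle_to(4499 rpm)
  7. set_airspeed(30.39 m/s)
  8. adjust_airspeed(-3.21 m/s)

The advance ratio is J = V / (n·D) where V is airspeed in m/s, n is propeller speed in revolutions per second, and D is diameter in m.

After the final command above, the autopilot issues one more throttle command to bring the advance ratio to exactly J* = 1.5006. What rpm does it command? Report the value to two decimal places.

set_propeller: D = 0.563 m, P = 0.587 m (p = P/D = 1.042629); state ← (V=0, rpm=0)
set_airspeed(35.96): V ← 35.96 m/s
throttle_to(3399): rpm ← 3399
throttle_to(910): rpm ← 910
set_airspeed(36.35): V ← 36.35 m/s
throttle_to(4499): rpm ← 4499
set_airspeed(30.39): V ← 30.39 m/s
adjust_airspeed(-3.21): V ← 30.39 -3.21 = 27.18 m/s
final state: V = 27.18 m/s, rpm = 4499 → n = rpm/60 = 74.983333 rev/s
target J* = 1.5006; solve J* = V/(n·D) for n: n = V/(J*·D) = 27.18/(1.5006 × 0.563) = 32.171856 rev/s
rpm = 60·n = 1930.311357

rpm = 1930.31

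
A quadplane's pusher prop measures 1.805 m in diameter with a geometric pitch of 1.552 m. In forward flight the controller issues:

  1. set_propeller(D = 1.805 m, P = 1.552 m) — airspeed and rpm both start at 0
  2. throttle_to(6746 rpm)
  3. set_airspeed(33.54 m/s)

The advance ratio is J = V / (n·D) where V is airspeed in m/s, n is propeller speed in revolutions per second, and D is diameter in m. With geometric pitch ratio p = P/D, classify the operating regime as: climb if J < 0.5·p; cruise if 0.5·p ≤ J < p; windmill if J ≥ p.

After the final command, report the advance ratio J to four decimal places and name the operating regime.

set_propeller: D = 1.805 m, P = 1.552 m (p = P/D = 0.859834); state ← (V=0, rpm=0)
throttle_to(6746): rpm ← 6746
set_airspeed(33.54): V ← 33.54 m/s
final state: V = 33.54 m/s, rpm = 6746 → n = rpm/60 = 112.433333 rev/s
J = V / (n·D) = 33.54 / (112.433333 × 1.805) = 0.165269
regime bands: climb J<0.4299 | cruise [0.4299, 0.8598) | windmill J≥0.8598
J = 0.1653 → climb

J = 0.1653, regime = climb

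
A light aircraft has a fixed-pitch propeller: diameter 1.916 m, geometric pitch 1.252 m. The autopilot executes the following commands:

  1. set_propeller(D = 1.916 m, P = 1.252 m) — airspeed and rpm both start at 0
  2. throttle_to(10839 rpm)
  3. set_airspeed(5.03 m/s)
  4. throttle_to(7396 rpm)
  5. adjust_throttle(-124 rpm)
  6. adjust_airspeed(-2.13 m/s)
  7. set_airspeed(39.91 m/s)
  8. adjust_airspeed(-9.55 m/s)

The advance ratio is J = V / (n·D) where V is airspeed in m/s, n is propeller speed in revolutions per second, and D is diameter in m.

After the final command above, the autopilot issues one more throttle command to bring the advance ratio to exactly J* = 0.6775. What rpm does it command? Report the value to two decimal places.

rpm = 1403.29

set_propeller: D = 1.916 m, P = 1.252 m (p = P/D = 0.653445); state ← (V=0, rpm=0)
throttle_to(10839): rpm ← 10839
set_airspeed(5.03): V ← 5.03 m/s
throttle_to(7396): rpm ← 7396
adjust_throttle(-124): rpm ← 7396 -124 = 7272
adjust_airspeed(-2.13): V ← 5.03 -2.13 = 2.9 m/s
set_airspeed(39.91): V ← 39.91 m/s
adjust_airspeed(-9.55): V ← 39.91 -9.55 = 30.36 m/s
final state: V = 30.36 m/s, rpm = 7272 → n = rpm/60 = 121.200000 rev/s
target J* = 0.6775; solve J* = V/(n·D) for n: n = V/(J*·D) = 30.36/(0.6775 × 1.916) = 23.388209 rev/s
rpm = 60·n = 1403.292530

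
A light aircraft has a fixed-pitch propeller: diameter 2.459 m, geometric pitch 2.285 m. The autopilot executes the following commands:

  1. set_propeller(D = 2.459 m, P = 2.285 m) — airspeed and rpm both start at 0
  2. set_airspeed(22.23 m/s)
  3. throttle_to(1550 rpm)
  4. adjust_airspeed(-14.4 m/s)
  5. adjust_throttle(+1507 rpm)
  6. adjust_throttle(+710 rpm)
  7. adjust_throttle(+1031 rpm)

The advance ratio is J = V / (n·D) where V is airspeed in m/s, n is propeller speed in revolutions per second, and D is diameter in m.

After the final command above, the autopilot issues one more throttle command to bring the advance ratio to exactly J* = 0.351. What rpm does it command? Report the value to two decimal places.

set_propeller: D = 2.459 m, P = 2.285 m (p = P/D = 0.929240); state ← (V=0, rpm=0)
set_airspeed(22.23): V ← 22.23 m/s
throttle_to(1550): rpm ← 1550
adjust_airspeed(-14.4): V ← 22.23 -14.4 = 7.83 m/s
adjust_throttle(+1507): rpm ← 1550 +1507 = 3057
adjust_throttle(+710): rpm ← 3057 +710 = 3767
adjust_throttle(+1031): rpm ← 3767 +1031 = 4798
final state: V = 7.83 m/s, rpm = 4798 → n = rpm/60 = 79.966667 rev/s
target J* = 0.351; solve J* = V/(n·D) for n: n = V/(J*·D) = 7.83/(0.351 × 2.459) = 9.071855 rev/s
rpm = 60·n = 544.311321

rpm = 544.31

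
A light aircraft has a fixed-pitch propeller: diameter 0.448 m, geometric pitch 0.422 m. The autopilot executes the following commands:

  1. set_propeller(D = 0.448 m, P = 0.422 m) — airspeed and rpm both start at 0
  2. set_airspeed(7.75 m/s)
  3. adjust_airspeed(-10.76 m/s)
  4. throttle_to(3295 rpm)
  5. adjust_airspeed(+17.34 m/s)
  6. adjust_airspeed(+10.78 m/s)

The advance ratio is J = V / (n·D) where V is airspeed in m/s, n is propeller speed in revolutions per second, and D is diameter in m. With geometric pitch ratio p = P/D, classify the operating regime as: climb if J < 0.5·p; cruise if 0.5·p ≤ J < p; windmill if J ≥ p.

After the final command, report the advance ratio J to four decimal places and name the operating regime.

J = 1.0206, regime = windmill

set_propeller: D = 0.448 m, P = 0.422 m (p = P/D = 0.941964); state ← (V=0, rpm=0)
set_airspeed(7.75): V ← 7.75 m/s
adjust_airspeed(-10.76): V ← 7.75 -10.76 = -3.01 m/s
throttle_to(3295): rpm ← 3295
adjust_airspeed(+17.34): V ← -3.01 +17.34 = 14.33 m/s
adjust_airspeed(+10.78): V ← 14.33 +10.78 = 25.11 m/s
final state: V = 25.11 m/s, rpm = 3295 → n = rpm/60 = 54.916667 rev/s
J = V / (n·D) = 25.11 / (54.916667 × 0.448) = 1.020621
regime bands: climb J<0.4710 | cruise [0.4710, 0.9420) | windmill J≥0.9420
J = 1.0206 → windmill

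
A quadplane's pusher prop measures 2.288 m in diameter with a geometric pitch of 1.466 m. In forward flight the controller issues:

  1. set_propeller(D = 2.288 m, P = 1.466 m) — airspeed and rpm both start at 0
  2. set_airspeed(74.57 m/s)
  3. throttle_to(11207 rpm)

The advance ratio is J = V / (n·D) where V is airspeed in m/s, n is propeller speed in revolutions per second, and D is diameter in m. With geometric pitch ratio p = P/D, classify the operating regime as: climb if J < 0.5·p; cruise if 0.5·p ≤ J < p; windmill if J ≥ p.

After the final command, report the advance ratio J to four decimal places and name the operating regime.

J = 0.1745, regime = climb

set_propeller: D = 2.288 m, P = 1.466 m (p = P/D = 0.640734); state ← (V=0, rpm=0)
set_airspeed(74.57): V ← 74.57 m/s
throttle_to(11207): rpm ← 11207
final state: V = 74.57 m/s, rpm = 11207 → n = rpm/60 = 186.783333 rev/s
J = V / (n·D) = 74.57 / (186.783333 × 2.288) = 0.174490
regime bands: climb J<0.3204 | cruise [0.3204, 0.6407) | windmill J≥0.6407
J = 0.1745 → climb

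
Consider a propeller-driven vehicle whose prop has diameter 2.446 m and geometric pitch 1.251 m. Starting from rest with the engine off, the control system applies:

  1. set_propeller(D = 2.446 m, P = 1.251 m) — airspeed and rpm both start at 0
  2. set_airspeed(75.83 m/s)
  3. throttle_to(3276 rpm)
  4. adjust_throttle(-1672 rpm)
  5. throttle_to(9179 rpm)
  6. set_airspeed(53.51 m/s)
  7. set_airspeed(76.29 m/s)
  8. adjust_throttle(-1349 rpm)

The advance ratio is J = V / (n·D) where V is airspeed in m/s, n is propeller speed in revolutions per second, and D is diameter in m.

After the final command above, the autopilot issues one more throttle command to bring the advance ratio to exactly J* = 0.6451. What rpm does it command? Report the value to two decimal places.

set_propeller: D = 2.446 m, P = 1.251 m (p = P/D = 0.511447); state ← (V=0, rpm=0)
set_airspeed(75.83): V ← 75.83 m/s
throttle_to(3276): rpm ← 3276
adjust_throttle(-1672): rpm ← 3276 -1672 = 1604
throttle_to(9179): rpm ← 9179
set_airspeed(53.51): V ← 53.51 m/s
set_airspeed(76.29): V ← 76.29 m/s
adjust_throttle(-1349): rpm ← 9179 -1349 = 7830
final state: V = 76.29 m/s, rpm = 7830 → n = rpm/60 = 130.500000 rev/s
target J* = 0.6451; solve J* = V/(n·D) for n: n = V/(J*·D) = 76.29/(0.6451 × 2.446) = 48.348624 rev/s
rpm = 60·n = 2900.917451

rpm = 2900.92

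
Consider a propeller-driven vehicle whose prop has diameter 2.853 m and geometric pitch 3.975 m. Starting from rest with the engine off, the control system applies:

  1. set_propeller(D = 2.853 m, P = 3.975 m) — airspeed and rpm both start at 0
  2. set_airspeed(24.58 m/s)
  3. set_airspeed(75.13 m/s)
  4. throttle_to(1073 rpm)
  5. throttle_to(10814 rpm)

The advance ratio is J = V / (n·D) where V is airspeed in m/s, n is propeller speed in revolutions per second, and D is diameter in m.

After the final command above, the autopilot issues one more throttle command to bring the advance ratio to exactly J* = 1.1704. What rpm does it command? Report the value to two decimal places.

set_propeller: D = 2.853 m, P = 3.975 m (p = P/D = 1.393270); state ← (V=0, rpm=0)
set_airspeed(24.58): V ← 24.58 m/s
set_airspeed(75.13): V ← 75.13 m/s
throttle_to(1073): rpm ← 1073
throttle_to(10814): rpm ← 10814
final state: V = 75.13 m/s, rpm = 10814 → n = rpm/60 = 180.233333 rev/s
target J* = 1.1704; solve J* = V/(n·D) for n: n = V/(J*·D) = 75.13/(1.1704 × 2.853) = 22.499730 rev/s
rpm = 60·n = 1349.983792

rpm = 1349.98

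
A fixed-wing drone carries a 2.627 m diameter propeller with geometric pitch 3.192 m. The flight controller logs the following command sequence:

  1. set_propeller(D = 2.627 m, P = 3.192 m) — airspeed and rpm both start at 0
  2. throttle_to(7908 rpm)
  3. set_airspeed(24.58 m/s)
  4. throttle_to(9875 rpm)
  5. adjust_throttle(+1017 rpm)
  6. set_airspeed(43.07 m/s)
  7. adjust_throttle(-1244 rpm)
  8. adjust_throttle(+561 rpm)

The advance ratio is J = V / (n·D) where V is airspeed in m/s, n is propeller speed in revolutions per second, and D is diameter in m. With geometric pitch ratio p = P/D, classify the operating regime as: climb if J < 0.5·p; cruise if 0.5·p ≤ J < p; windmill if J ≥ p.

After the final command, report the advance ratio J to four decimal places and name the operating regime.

set_propeller: D = 2.627 m, P = 3.192 m (p = P/D = 1.215074); state ← (V=0, rpm=0)
throttle_to(7908): rpm ← 7908
set_airspeed(24.58): V ← 24.58 m/s
throttle_to(9875): rpm ← 9875
adjust_throttle(+1017): rpm ← 9875 +1017 = 10892
set_airspeed(43.07): V ← 43.07 m/s
adjust_throttle(-1244): rpm ← 10892 -1244 = 9648
adjust_throttle(+561): rpm ← 9648 +561 = 10209
final state: V = 43.07 m/s, rpm = 10209 → n = rpm/60 = 170.150000 rev/s
J = V / (n·D) = 43.07 / (170.150000 × 2.627) = 0.096357
regime bands: climb J<0.6075 | cruise [0.6075, 1.2151) | windmill J≥1.2151
J = 0.0964 → climb

J = 0.0964, regime = climb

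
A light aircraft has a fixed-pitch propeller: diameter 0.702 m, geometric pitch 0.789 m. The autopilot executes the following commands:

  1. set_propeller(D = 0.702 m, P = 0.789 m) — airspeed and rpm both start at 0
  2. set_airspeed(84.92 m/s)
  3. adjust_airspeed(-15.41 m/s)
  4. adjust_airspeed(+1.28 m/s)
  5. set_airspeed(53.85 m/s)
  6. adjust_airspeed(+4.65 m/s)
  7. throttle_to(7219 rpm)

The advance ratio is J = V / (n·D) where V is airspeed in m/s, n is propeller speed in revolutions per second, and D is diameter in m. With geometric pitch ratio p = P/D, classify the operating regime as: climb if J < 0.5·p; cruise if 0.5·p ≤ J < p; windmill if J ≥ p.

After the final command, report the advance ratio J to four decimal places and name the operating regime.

set_propeller: D = 0.702 m, P = 0.789 m (p = P/D = 1.123932); state ← (V=0, rpm=0)
set_airspeed(84.92): V ← 84.92 m/s
adjust_airspeed(-15.41): V ← 84.92 -15.41 = 69.51 m/s
adjust_airspeed(+1.28): V ← 69.51 +1.28 = 70.79 m/s
set_airspeed(53.85): V ← 53.85 m/s
adjust_airspeed(+4.65): V ← 53.85 +4.65 = 58.5 m/s
throttle_to(7219): rpm ← 7219
final state: V = 58.5 m/s, rpm = 7219 → n = rpm/60 = 120.316667 rev/s
J = V / (n·D) = 58.5 / (120.316667 × 0.702) = 0.692617
regime bands: climb J<0.5620 | cruise [0.5620, 1.1239) | windmill J≥1.1239
J = 0.6926 → cruise

J = 0.6926, regime = cruise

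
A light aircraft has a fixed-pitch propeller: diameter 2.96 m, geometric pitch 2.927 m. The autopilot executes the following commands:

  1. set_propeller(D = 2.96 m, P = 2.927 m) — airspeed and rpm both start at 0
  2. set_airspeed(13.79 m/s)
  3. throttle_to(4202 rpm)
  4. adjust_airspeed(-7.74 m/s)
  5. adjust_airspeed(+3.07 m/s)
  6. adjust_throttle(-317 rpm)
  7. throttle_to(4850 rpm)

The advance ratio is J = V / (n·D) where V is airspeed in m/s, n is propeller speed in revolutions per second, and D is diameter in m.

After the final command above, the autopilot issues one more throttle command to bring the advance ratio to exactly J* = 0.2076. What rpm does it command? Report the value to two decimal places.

rpm = 890.49

set_propeller: D = 2.96 m, P = 2.927 m (p = P/D = 0.988851); state ← (V=0, rpm=0)
set_airspeed(13.79): V ← 13.79 m/s
throttle_to(4202): rpm ← 4202
adjust_airspeed(-7.74): V ← 13.79 -7.74 = 6.05 m/s
adjust_airspeed(+3.07): V ← 6.05 +3.07 = 9.12 m/s
adjust_throttle(-317): rpm ← 4202 -317 = 3885
throttle_to(4850): rpm ← 4850
final state: V = 9.12 m/s, rpm = 4850 → n = rpm/60 = 80.833333 rev/s
target J* = 0.2076; solve J* = V/(n·D) for n: n = V/(J*·D) = 9.12/(0.2076 × 2.96) = 14.841431 rev/s
rpm = 60·n = 890.485862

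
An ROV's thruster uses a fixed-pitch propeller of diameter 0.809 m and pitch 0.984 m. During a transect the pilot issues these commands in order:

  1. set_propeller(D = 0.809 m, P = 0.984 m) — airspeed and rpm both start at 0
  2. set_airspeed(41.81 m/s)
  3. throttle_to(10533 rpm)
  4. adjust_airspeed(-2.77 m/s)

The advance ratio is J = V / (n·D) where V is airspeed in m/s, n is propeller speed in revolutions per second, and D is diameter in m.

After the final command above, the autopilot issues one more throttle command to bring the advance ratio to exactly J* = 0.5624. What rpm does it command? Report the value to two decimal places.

set_propeller: D = 0.809 m, P = 0.984 m (p = P/D = 1.216316); state ← (V=0, rpm=0)
set_airspeed(41.81): V ← 41.81 m/s
throttle_to(10533): rpm ← 10533
adjust_airspeed(-2.77): V ← 41.81 -2.77 = 39.04 m/s
final state: V = 39.04 m/s, rpm = 10533 → n = rpm/60 = 175.550000 rev/s
target J* = 0.5624; solve J* = V/(n·D) for n: n = V/(J*·D) = 39.04/(0.5624 × 0.809) = 85.805668 rev/s
rpm = 60·n = 5148.340065

rpm = 5148.34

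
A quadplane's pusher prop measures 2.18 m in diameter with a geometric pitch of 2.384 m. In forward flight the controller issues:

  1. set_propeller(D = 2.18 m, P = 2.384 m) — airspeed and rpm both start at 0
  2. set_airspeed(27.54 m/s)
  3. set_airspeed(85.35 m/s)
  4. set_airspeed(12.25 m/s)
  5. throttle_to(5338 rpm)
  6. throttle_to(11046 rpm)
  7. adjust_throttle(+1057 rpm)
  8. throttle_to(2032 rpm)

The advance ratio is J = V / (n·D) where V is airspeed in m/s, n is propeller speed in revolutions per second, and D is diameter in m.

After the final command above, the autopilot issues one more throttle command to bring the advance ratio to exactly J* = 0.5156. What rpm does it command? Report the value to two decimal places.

set_propeller: D = 2.18 m, P = 2.384 m (p = P/D = 1.093578); state ← (V=0, rpm=0)
set_airspeed(27.54): V ← 27.54 m/s
set_airspeed(85.35): V ← 85.35 m/s
set_airspeed(12.25): V ← 12.25 m/s
throttle_to(5338): rpm ← 5338
throttle_to(11046): rpm ← 11046
adjust_throttle(+1057): rpm ← 11046 +1057 = 12103
throttle_to(2032): rpm ← 2032
final state: V = 12.25 m/s, rpm = 2032 → n = rpm/60 = 33.866667 rev/s
target J* = 0.5156; solve J* = V/(n·D) for n: n = V/(J*·D) = 12.25/(0.5156 × 2.18) = 10.898499 rev/s
rpm = 60·n = 653.909937

rpm = 653.91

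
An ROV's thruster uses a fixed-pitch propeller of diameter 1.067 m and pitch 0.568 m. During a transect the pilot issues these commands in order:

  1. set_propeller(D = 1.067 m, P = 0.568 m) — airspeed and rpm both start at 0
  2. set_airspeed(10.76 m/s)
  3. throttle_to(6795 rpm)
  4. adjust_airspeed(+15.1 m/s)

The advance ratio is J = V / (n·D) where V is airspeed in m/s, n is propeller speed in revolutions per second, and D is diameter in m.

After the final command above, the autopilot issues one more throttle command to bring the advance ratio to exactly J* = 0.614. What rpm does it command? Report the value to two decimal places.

set_propeller: D = 1.067 m, P = 0.568 m (p = P/D = 0.532334); state ← (V=0, rpm=0)
set_airspeed(10.76): V ← 10.76 m/s
throttle_to(6795): rpm ← 6795
adjust_airspeed(+15.1): V ← 10.76 +15.1 = 25.86 m/s
final state: V = 25.86 m/s, rpm = 6795 → n = rpm/60 = 113.250000 rev/s
target J* = 0.614; solve J* = V/(n·D) for n: n = V/(J*·D) = 25.86/(0.614 × 1.067) = 39.472600 rev/s
rpm = 60·n = 2368.355980

rpm = 2368.36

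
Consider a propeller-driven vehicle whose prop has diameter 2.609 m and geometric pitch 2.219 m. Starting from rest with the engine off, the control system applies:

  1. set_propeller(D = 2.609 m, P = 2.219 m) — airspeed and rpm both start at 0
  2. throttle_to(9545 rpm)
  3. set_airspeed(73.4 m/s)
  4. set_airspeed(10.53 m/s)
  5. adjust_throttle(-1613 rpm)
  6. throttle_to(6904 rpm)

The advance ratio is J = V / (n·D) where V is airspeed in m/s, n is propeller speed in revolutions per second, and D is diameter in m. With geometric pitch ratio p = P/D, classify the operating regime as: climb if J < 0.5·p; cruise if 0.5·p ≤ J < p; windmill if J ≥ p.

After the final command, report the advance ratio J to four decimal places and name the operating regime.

J = 0.0351, regime = climb

set_propeller: D = 2.609 m, P = 2.219 m (p = P/D = 0.850517); state ← (V=0, rpm=0)
throttle_to(9545): rpm ← 9545
set_airspeed(73.4): V ← 73.4 m/s
set_airspeed(10.53): V ← 10.53 m/s
adjust_throttle(-1613): rpm ← 9545 -1613 = 7932
throttle_to(6904): rpm ← 6904
final state: V = 10.53 m/s, rpm = 6904 → n = rpm/60 = 115.066667 rev/s
J = V / (n·D) = 10.53 / (115.066667 × 2.609) = 0.035076
regime bands: climb J<0.4253 | cruise [0.4253, 0.8505) | windmill J≥0.8505
J = 0.0351 → climb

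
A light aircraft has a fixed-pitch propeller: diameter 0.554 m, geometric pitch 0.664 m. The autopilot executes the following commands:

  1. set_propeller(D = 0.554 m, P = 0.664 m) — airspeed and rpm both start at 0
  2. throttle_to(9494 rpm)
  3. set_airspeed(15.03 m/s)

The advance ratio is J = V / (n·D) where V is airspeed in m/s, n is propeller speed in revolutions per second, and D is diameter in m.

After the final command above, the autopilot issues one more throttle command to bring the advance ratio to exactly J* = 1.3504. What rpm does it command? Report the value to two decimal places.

set_propeller: D = 0.554 m, P = 0.664 m (p = P/D = 1.198556); state ← (V=0, rpm=0)
throttle_to(9494): rpm ← 9494
set_airspeed(15.03): V ← 15.03 m/s
final state: V = 15.03 m/s, rpm = 9494 → n = rpm/60 = 158.233333 rev/s
target J* = 1.3504; solve J* = V/(n·D) for n: n = V/(J*·D) = 15.03/(1.3504 × 0.554) = 20.090317 rev/s
rpm = 60·n = 1205.419012

rpm = 1205.42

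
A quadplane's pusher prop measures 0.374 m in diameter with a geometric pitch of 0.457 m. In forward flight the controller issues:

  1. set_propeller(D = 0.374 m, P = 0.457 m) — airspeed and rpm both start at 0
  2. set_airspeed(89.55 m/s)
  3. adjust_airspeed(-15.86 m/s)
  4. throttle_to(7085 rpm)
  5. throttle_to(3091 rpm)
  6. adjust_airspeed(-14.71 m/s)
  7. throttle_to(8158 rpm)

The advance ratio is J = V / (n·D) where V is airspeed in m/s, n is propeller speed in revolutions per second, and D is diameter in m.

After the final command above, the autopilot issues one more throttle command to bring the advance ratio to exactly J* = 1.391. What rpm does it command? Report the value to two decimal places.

rpm = 6802.32

set_propeller: D = 0.374 m, P = 0.457 m (p = P/D = 1.221925); state ← (V=0, rpm=0)
set_airspeed(89.55): V ← 89.55 m/s
adjust_airspeed(-15.86): V ← 89.55 -15.86 = 73.69 m/s
throttle_to(7085): rpm ← 7085
throttle_to(3091): rpm ← 3091
adjust_airspeed(-14.71): V ← 73.69 -14.71 = 58.98 m/s
throttle_to(8158): rpm ← 8158
final state: V = 58.98 m/s, rpm = 8158 → n = rpm/60 = 135.966667 rev/s
target J* = 1.391; solve J* = V/(n·D) for n: n = V/(J*·D) = 58.98/(1.391 × 0.374) = 113.372059 rev/s
rpm = 60·n = 6802.323570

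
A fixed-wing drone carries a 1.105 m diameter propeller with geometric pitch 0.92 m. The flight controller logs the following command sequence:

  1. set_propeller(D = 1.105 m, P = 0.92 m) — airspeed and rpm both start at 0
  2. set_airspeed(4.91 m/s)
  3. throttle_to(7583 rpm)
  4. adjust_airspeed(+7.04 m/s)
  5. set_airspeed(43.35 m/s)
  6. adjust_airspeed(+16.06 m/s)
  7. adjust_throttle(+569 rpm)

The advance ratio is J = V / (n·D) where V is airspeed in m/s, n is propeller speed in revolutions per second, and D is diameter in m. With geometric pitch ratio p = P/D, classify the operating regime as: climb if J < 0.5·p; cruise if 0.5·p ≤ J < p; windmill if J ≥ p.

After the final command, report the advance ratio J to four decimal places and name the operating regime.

set_propeller: D = 1.105 m, P = 0.92 m (p = P/D = 0.832579); state ← (V=0, rpm=0)
set_airspeed(4.91): V ← 4.91 m/s
throttle_to(7583): rpm ← 7583
adjust_airspeed(+7.04): V ← 4.91 +7.04 = 11.95 m/s
set_airspeed(43.35): V ← 43.35 m/s
adjust_airspeed(+16.06): V ← 43.35 +16.06 = 59.41 m/s
adjust_throttle(+569): rpm ← 7583 +569 = 8152
final state: V = 59.41 m/s, rpm = 8152 → n = rpm/60 = 135.866667 rev/s
J = V / (n·D) = 59.41 / (135.866667 × 1.105) = 0.395717
regime bands: climb J<0.4163 | cruise [0.4163, 0.8326) | windmill J≥0.8326
J = 0.3957 → climb

J = 0.3957, regime = climb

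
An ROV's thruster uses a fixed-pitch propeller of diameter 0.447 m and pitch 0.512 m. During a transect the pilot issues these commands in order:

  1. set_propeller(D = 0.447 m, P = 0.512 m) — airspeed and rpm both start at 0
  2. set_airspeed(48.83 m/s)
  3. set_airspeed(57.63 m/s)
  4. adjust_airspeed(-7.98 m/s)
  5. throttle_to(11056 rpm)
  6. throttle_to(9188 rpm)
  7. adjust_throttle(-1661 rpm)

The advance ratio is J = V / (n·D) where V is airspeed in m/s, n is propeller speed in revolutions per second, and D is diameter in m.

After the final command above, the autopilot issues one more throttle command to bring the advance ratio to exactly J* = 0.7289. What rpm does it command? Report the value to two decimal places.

rpm = 9143.13

set_propeller: D = 0.447 m, P = 0.512 m (p = P/D = 1.145414); state ← (V=0, rpm=0)
set_airspeed(48.83): V ← 48.83 m/s
set_airspeed(57.63): V ← 57.63 m/s
adjust_airspeed(-7.98): V ← 57.63 -7.98 = 49.65 m/s
throttle_to(11056): rpm ← 11056
throttle_to(9188): rpm ← 9188
adjust_throttle(-1661): rpm ← 9188 -1661 = 7527
final state: V = 49.65 m/s, rpm = 7527 → n = rpm/60 = 125.450000 rev/s
target J* = 0.7289; solve J* = V/(n·D) for n: n = V/(J*·D) = 49.65/(0.7289 × 0.447) = 152.385547 rev/s
rpm = 60·n = 9143.132844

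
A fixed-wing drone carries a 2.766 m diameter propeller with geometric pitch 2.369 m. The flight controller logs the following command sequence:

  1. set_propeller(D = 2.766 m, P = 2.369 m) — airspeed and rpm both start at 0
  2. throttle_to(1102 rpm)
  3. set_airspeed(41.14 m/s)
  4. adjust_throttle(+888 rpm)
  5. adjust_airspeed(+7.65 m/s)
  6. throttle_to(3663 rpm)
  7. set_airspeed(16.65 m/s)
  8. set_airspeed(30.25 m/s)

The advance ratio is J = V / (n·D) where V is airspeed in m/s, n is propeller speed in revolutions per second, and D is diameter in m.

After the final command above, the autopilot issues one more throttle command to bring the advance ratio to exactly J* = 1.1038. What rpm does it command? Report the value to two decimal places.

rpm = 594.48

set_propeller: D = 2.766 m, P = 2.369 m (p = P/D = 0.856471); state ← (V=0, rpm=0)
throttle_to(1102): rpm ← 1102
set_airspeed(41.14): V ← 41.14 m/s
adjust_throttle(+888): rpm ← 1102 +888 = 1990
adjust_airspeed(+7.65): V ← 41.14 +7.65 = 48.79 m/s
throttle_to(3663): rpm ← 3663
set_airspeed(16.65): V ← 16.65 m/s
set_airspeed(30.25): V ← 30.25 m/s
final state: V = 30.25 m/s, rpm = 3663 → n = rpm/60 = 61.050000 rev/s
target J* = 1.1038; solve J* = V/(n·D) for n: n = V/(J*·D) = 30.25/(1.1038 × 2.766) = 9.907927 rev/s
rpm = 60·n = 594.475641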